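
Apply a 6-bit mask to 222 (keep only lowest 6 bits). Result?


222 & 63 = 30

30


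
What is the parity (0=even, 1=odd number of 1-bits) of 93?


0b1011101 has 5 ones => parity 1

1


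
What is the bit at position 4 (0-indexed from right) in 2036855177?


0b1111001011001111111000110001001, position 4 = 0

0


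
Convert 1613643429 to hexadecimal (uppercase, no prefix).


1613643429 = 602E3EA5 hex

602E3EA5


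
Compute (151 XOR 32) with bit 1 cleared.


Step 1: 151 ^ 32 = 183
Step 2: 183 & ~(1 << 1) = 181

181


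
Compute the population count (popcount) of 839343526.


0b110010000001110101110110100110 has 15 set bits

15


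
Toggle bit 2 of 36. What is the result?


36 ^ (1 << 2) = 36 ^ 4 = 32

32


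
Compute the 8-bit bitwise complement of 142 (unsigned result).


~0b10001110 = 0b1110001 = 113 (8-bit unsigned)

113


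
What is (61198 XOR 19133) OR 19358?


Step 1: 61198 ^ 19133 = 42419
Step 2: 42419 | 19358 = 61375

61375


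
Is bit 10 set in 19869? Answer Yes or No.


0b100110110011101, bit 10 = 1. Yes

Yes


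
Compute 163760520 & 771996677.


0b1001110000101100100110001000 & 0b101110000000111011110000000101 = 0b1000000000101000100000000000 = 134383616

134383616


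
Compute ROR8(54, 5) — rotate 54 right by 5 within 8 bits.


Rotate 0b110110 right by 5 (8-bit) = 0b10110001 = 177

177


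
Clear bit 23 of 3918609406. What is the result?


3918609406 & ~(1 << 23) = 3910220798

3910220798


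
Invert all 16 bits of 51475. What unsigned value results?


51475 ^ 65535 = 14060

14060


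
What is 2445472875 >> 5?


0b10010001110000101111010001101011 >> 5 = 0b100100011100001011110100011 = 76421027

76421027


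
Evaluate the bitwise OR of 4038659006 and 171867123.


0b11110000101110010000101110111110 | 0b1010001111100111101111110011 = 0b11111010101111110111101111111111 = 4206853119

4206853119


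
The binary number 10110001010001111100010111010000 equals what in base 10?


10110001010001111100010111010000 in decimal = 2974270928

2974270928


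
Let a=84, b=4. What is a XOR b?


84 ^ 4 = 80

80


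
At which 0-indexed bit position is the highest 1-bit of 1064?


0b10000101000. Highest set bit at position 10

10


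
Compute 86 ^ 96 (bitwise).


0b1010110 ^ 0b1100000 = 0b110110 = 54

54


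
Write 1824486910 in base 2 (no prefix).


1824486910 = 1101100101111110111010111111110 in binary

1101100101111110111010111111110


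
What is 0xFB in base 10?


FB hex = 251 decimal

251


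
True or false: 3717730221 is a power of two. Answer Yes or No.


0b11011101100110000000111110101101. Multiple bits set => No

No


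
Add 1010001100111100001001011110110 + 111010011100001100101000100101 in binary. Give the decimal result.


1010001100111100001001011110110 + 111010011100001100101000100101 = 10001100000011101101110100011011 = 2349784347

2349784347


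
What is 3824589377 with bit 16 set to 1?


3824589377 | (1 << 16) = 3824589377 | 65536 = 3824654913

3824654913


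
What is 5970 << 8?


0b1011101010010 << 8 = 0b101110101001000000000 = 1528320

1528320


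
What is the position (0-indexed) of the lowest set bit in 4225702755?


0b11111011110111110001101101100011. Lowest set bit at position 0

0


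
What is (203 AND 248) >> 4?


Step 1: 203 & 248 = 200
Step 2: 200 >> 4 = 12

12


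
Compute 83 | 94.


0b1010011 | 0b1011110 = 0b1011111 = 95

95


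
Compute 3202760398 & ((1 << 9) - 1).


3202760398 & 511 = 206

206


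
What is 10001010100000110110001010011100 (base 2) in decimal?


10001010100000110110001010011100 in decimal = 2323866268

2323866268


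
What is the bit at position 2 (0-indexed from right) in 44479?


0b1010110110111111, position 2 = 1

1


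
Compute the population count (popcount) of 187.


0b10111011 has 6 set bits

6


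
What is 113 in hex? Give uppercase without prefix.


113 = 71 hex

71


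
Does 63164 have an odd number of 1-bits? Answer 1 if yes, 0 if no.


0b1111011010111100 has 11 ones => parity 1

1


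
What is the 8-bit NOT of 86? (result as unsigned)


~0b1010110 = 0b10101001 = 169 (8-bit unsigned)

169


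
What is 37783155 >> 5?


0b10010000001000011001110011 >> 5 = 0b100100000010000110011 = 1180723

1180723


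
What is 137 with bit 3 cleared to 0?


137 & ~(1 << 3) = 129

129


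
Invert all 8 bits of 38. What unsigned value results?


38 ^ 255 = 217

217


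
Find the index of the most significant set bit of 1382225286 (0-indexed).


0b1010010011000110001010110000110. Highest set bit at position 30

30


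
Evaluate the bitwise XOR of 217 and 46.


0b11011001 ^ 0b101110 = 0b11110111 = 247

247


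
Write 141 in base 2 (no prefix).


141 = 10001101 in binary

10001101


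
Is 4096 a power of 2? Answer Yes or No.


0b1000000000000. Only one bit set => Yes

Yes


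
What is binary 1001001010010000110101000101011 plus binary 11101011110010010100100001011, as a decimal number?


1001001010010000110101000101011 + 11101011110010010100100001011 = 1100110110000011001001100110110 = 1723962166

1723962166


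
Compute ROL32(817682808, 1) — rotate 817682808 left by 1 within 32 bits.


Rotate 0b110000101111001101100101111000 left by 1 (32-bit) = 0b1100001011110011011001011110000 = 1635365616

1635365616


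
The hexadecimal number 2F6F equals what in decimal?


2F6F hex = 12143 decimal

12143


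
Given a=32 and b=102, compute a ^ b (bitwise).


32 ^ 102 = 70

70


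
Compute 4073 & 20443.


0b111111101001 & 0b100111111011011 = 0b111111001001 = 4041

4041


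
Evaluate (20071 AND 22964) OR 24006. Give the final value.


Step 1: 20071 & 22964 = 18468
Step 2: 18468 | 24006 = 24038

24038


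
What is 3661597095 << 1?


0b11011010001111111000100110100111 << 1 = 0b110110100011111110001001101001110 = 7323194190

7323194190


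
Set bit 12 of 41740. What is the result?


41740 | (1 << 12) = 41740 | 4096 = 45836

45836


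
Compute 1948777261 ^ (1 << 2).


1948777261 ^ (1 << 2) = 1948777261 ^ 4 = 1948777257

1948777257


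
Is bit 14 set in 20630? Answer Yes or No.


0b101000010010110, bit 14 = 1. Yes

Yes


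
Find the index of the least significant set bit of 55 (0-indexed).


0b110111. Lowest set bit at position 0

0


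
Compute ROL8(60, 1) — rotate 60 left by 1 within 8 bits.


Rotate 0b111100 left by 1 (8-bit) = 0b1111000 = 120

120


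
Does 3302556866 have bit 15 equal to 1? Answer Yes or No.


0b11000100110110010000010011000010, bit 15 = 0. No

No


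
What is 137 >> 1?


0b10001001 >> 1 = 0b1000100 = 68

68


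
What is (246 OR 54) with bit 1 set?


Step 1: 246 | 54 = 246
Step 2: 246 | (1 << 1) = 246 | 2 = 246

246


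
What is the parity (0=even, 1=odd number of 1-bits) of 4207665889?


0b11111010110010111110001011100001 has 19 ones => parity 1

1


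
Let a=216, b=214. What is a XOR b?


216 ^ 214 = 14

14


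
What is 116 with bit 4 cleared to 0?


116 & ~(1 << 4) = 100

100


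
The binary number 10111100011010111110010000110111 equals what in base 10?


10111100011010111110010000110111 in decimal = 3161187383

3161187383


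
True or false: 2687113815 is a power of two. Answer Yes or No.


0b10100000001010100001101001010111. Multiple bits set => No

No


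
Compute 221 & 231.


0b11011101 & 0b11100111 = 0b11000101 = 197

197


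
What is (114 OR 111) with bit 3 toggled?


Step 1: 114 | 111 = 127
Step 2: 127 ^ (1 << 3) = 127 ^ 8 = 119

119


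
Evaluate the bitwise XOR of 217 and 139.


0b11011001 ^ 0b10001011 = 0b1010010 = 82

82


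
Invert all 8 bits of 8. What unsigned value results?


8 ^ 255 = 247

247


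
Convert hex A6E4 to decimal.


A6E4 hex = 42724 decimal

42724


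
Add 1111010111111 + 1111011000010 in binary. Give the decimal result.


1111010111111 + 1111011000010 = 11110110000001 = 15745

15745


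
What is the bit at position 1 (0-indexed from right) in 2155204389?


0b10000000011101011100111100100101, position 1 = 0

0


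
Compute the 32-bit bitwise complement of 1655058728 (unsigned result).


~0b1100010101001100011000100101000 = 0b10011101010110011100111011010111 = 2639908567 (32-bit unsigned)

2639908567


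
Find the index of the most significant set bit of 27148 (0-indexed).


0b110101000001100. Highest set bit at position 14

14


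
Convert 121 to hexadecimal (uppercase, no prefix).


121 = 79 hex

79


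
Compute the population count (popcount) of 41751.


0b1010001100010111 has 8 set bits

8


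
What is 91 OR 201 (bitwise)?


0b1011011 | 0b11001001 = 0b11011011 = 219

219


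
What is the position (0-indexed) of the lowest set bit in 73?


0b1001001. Lowest set bit at position 0

0


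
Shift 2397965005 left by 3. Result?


0b10001110111011100000101011001101 << 3 = 0b10001110111011100000101011001101000 = 19183720040

19183720040


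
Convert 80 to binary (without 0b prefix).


80 = 1010000 in binary

1010000


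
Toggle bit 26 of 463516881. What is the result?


463516881 ^ (1 << 26) = 463516881 ^ 67108864 = 530625745

530625745


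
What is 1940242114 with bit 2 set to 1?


1940242114 | (1 << 2) = 1940242114 | 4 = 1940242118

1940242118


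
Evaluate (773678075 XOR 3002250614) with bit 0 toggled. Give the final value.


Step 1: 773678075 ^ 3002250614 = 2632963725
Step 2: 2632963725 ^ (1 << 0) = 2632963725 ^ 1 = 2632963724

2632963724


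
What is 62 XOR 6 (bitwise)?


0b111110 ^ 0b110 = 0b111000 = 56

56


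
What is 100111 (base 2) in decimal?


100111 in decimal = 39

39


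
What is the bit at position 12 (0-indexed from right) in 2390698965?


0b10001110011111110010101111010101, position 12 = 0

0


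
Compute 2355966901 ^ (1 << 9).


2355966901 ^ (1 << 9) = 2355966901 ^ 512 = 2355966389

2355966389


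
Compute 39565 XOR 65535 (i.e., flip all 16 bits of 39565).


39565 ^ 65535 = 25970

25970


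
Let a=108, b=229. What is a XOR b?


108 ^ 229 = 137

137


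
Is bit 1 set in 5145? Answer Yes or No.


0b1010000011001, bit 1 = 0. No

No


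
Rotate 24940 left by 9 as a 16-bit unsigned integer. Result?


Rotate 0b110000101101100 left by 9 (16-bit) = 0b1101100011000010 = 55490

55490


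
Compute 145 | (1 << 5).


145 | (1 << 5) = 145 | 32 = 177

177


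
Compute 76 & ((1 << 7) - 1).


76 & 127 = 76

76


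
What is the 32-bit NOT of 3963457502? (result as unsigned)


~0b11101100001111011000111111011110 = 0b10011110000100111000000100001 = 331509793 (32-bit unsigned)

331509793


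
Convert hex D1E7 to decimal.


D1E7 hex = 53735 decimal

53735


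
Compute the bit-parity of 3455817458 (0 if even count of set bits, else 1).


0b11001101111110111001011011110010 has 21 ones => parity 1

1


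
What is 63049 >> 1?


0b1111011001001001 >> 1 = 0b111101100100100 = 31524

31524


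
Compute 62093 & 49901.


0b1111001010001101 & 0b1100001011101101 = 0b1100001010001101 = 49805

49805


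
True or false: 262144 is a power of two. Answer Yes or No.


0b1000000000000000000. Only one bit set => Yes

Yes


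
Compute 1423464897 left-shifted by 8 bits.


0b1010100110110000101100111000001 << 8 = 0b101010011011000010110011100000100000000 = 364407013632

364407013632


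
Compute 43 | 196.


0b101011 | 0b11000100 = 0b11101111 = 239

239


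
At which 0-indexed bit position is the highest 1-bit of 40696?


0b1001111011111000. Highest set bit at position 15

15


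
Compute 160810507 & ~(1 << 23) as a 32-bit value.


160810507 & ~(1 << 23) = 152421899

152421899


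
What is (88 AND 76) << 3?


Step 1: 88 & 76 = 72
Step 2: 72 << 3 = 576

576


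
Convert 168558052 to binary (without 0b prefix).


168558052 = 1010000010111111110111100100 in binary

1010000010111111110111100100


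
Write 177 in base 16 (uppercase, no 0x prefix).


177 = B1 hex

B1


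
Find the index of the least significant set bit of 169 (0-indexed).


0b10101001. Lowest set bit at position 0

0


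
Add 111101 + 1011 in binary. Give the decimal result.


111101 + 1011 = 1001000 = 72

72


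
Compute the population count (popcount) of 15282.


0b11101110110010 has 9 set bits

9


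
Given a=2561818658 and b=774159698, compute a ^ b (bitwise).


2561818658 ^ 774159698 = 3063348592

3063348592


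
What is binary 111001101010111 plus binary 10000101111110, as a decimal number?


111001101010111 + 10000101111110 = 1001010011010101 = 38101

38101


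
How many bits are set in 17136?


0b100001011110000 has 6 set bits

6


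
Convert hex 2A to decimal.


2A hex = 42 decimal

42


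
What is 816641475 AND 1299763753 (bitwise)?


0b110000101011001111010111000011 & 0b1001101011110001101001000101001 = 0b1010001101000000000001 = 2674689

2674689


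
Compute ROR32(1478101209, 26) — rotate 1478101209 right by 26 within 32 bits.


Rotate 0b1011000000110100000100011011001 right by 26 (32-bit) = 0b110100000100011011001010110 = 109196886

109196886


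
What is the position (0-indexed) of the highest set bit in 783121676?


0b101110101011010111110100001100. Highest set bit at position 29

29


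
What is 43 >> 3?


0b101011 >> 3 = 0b101 = 5

5


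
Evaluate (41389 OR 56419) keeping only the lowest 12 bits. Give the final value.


Step 1: 41389 | 56419 = 65007
Step 2: 65007 & 4095 = 3567

3567


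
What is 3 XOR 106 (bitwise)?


0b11 ^ 0b1101010 = 0b1101001 = 105

105


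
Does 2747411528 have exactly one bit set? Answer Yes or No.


0b10100011110000100010110001001000. Multiple bits set => No

No


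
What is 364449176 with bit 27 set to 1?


364449176 | (1 << 27) = 364449176 | 134217728 = 498666904

498666904


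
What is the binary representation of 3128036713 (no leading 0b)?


3128036713 = 10111010011100100000110101101001 in binary

10111010011100100000110101101001


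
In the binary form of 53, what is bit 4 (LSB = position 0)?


0b110101, position 4 = 1

1


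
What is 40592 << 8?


0b1001111010010000 << 8 = 0b100111101001000000000000 = 10391552

10391552


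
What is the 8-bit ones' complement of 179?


179 ^ 255 = 76

76


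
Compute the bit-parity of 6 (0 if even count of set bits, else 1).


0b110 has 2 ones => parity 0

0


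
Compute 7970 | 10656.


0b1111100100010 | 0b10100110100000 = 0b11111110100010 = 16290

16290


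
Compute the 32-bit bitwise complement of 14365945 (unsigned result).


~0b110110110011010011111001 = 0b11111111001001001100101100000110 = 4280601350 (32-bit unsigned)

4280601350


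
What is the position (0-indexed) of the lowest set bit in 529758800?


0b11111100100110111101001010000. Lowest set bit at position 4

4


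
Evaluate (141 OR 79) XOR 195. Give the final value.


Step 1: 141 | 79 = 207
Step 2: 207 ^ 195 = 12

12


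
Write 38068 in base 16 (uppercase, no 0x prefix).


38068 = 94B4 hex

94B4


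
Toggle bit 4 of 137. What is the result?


137 ^ (1 << 4) = 137 ^ 16 = 153

153


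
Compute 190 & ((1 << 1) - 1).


190 & 1 = 0

0


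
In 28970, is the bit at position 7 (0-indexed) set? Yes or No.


0b111000100101010, bit 7 = 0. No

No


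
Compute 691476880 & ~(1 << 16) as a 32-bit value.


691476880 & ~(1 << 16) = 691411344

691411344


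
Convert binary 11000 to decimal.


11000 in decimal = 24

24


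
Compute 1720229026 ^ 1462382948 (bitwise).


0b1100110100010001001110010100010 ^ 0b1010111001010100011000101100100 = 0b110001101000101010110111000110 = 832744902

832744902


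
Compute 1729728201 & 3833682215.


0b1100111000110011000111011001001 & 0b11100100100000010101100100100111 = 0b1100100000000010000100000000001 = 1677789185

1677789185


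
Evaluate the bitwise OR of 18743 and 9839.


0b100100100110111 | 0b10011001101111 = 0b110111101111111 = 28543

28543


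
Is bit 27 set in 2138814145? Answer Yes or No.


0b1111111011110111011011011000001, bit 27 = 1. Yes

Yes


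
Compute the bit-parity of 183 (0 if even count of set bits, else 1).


0b10110111 has 6 ones => parity 0

0


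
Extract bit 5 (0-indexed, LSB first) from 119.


0b1110111, position 5 = 1

1


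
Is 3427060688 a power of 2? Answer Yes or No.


0b11001100010001001100101111010000. Multiple bits set => No

No


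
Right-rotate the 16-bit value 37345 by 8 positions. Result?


Rotate 0b1001000111100001 right by 8 (16-bit) = 0b1110000110010001 = 57745

57745


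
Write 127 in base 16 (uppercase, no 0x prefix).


127 = 7F hex

7F


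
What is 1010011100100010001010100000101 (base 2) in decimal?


1010011100100010001010100000101 in decimal = 1402017029

1402017029


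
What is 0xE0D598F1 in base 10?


E0D598F1 hex = 3772094705 decimal

3772094705


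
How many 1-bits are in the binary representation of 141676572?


0b1000011100011101000000011100 has 11 set bits

11


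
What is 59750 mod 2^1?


59750 & 1 = 0

0


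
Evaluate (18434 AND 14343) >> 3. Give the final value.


Step 1: 18434 & 14343 = 2050
Step 2: 2050 >> 3 = 256

256


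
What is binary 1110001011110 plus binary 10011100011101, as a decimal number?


1110001011110 + 10011100011101 = 100001101111011 = 17275

17275


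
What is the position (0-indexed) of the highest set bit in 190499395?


0b1011010110101100101001000011. Highest set bit at position 27

27


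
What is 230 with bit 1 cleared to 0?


230 & ~(1 << 1) = 228

228


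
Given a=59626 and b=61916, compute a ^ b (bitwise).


59626 ^ 61916 = 6454

6454


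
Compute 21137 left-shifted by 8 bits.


0b101001010010001 << 8 = 0b10100101001000100000000 = 5411072

5411072


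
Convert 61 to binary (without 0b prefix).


61 = 111101 in binary

111101


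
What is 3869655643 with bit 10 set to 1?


3869655643 | (1 << 10) = 3869655643 | 1024 = 3869656667

3869656667


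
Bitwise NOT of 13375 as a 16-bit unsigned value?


~0b11010000111111 = 0b1100101111000000 = 52160 (16-bit unsigned)

52160


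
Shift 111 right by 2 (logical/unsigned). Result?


0b1101111 >> 2 = 0b11011 = 27

27


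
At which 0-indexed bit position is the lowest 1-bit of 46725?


0b1011011010000101. Lowest set bit at position 0

0


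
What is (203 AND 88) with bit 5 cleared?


Step 1: 203 & 88 = 72
Step 2: 72 & ~(1 << 5) = 72

72


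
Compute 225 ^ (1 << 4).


225 ^ (1 << 4) = 225 ^ 16 = 241

241


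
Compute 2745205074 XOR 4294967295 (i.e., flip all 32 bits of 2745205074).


2745205074 ^ 4294967295 = 1549762221

1549762221


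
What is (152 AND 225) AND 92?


Step 1: 152 & 225 = 128
Step 2: 128 & 92 = 0

0


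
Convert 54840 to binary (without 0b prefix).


54840 = 1101011000111000 in binary

1101011000111000


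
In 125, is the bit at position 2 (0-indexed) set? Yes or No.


0b1111101, bit 2 = 1. Yes

Yes


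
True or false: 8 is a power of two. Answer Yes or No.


0b1000. Only one bit set => Yes

Yes


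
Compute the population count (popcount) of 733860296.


0b101011101111011101000111001000 has 17 set bits

17


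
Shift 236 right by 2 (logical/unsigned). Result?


0b11101100 >> 2 = 0b111011 = 59

59


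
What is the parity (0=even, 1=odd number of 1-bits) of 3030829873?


0b10110100101001101100101100110001 has 16 ones => parity 0

0


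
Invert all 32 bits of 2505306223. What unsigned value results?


2505306223 ^ 4294967295 = 1789661072

1789661072


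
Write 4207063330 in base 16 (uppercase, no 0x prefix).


4207063330 = FAC2B122 hex

FAC2B122


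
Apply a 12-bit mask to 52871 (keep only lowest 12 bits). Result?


52871 & 4095 = 3719

3719


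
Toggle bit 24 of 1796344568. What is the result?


1796344568 ^ (1 << 24) = 1796344568 ^ 16777216 = 1779567352

1779567352


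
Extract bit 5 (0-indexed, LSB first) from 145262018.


0b1000101010001000010111000010, position 5 = 0

0


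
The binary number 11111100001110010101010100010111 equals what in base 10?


11111100001110010101010100010111 in decimal = 4231615767

4231615767


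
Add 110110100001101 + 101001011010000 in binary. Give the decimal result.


110110100001101 + 101001011010000 = 1011111111011101 = 49117

49117


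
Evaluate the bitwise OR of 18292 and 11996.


0b100011101110100 | 0b10111011011100 = 0b110111111111100 = 28668

28668


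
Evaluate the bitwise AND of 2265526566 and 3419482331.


0b10000111000010010011000100100110 & 0b11001011110100010010100011011011 = 0b10000011000000010010000000000010 = 2197889026

2197889026


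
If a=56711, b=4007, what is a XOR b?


56711 ^ 4007 = 53792

53792


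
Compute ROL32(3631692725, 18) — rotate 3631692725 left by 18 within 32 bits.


Rotate 0b11011000011101110011101110110101 left by 18 (32-bit) = 0b11101110110101110110000111011100 = 4007092700

4007092700


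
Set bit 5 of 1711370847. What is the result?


1711370847 | (1 << 5) = 1711370847 | 32 = 1711370879

1711370879


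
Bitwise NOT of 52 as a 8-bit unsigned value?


~0b110100 = 0b11001011 = 203 (8-bit unsigned)

203


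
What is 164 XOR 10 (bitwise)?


0b10100100 ^ 0b1010 = 0b10101110 = 174

174


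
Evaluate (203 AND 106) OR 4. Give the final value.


Step 1: 203 & 106 = 74
Step 2: 74 | 4 = 78

78


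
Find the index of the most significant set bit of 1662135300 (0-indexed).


0b1100011000100100010110000000100. Highest set bit at position 30

30


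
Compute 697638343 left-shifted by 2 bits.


0b101001100101010001110111000111 << 2 = 0b10100110010101000111011100011100 = 2790553372

2790553372


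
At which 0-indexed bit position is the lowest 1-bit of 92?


0b1011100. Lowest set bit at position 2

2


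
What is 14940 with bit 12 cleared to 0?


14940 & ~(1 << 12) = 10844

10844


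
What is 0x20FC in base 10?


20FC hex = 8444 decimal

8444


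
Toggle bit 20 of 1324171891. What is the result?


1324171891 ^ (1 << 20) = 1324171891 ^ 1048576 = 1325220467

1325220467


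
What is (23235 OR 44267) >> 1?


Step 1: 23235 | 44267 = 65259
Step 2: 65259 >> 1 = 32629

32629


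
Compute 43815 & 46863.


0b1010101100100111 & 0b1011011100001111 = 0b1010001100000111 = 41735

41735


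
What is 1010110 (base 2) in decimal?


1010110 in decimal = 86

86


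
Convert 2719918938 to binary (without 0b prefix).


2719918938 = 10100010000111101010101101011010 in binary

10100010000111101010101101011010


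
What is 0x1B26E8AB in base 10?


1B26E8AB hex = 455534763 decimal

455534763


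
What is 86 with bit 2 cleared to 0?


86 & ~(1 << 2) = 82

82


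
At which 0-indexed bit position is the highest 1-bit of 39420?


0b1001100111111100. Highest set bit at position 15

15


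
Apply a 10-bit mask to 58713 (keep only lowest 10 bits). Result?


58713 & 1023 = 345

345


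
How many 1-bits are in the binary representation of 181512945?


0b1010110100011010101011110001 has 15 set bits

15


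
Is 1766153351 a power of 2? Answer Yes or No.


0b1101001010001010101110010000111. Multiple bits set => No

No


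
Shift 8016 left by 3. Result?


0b1111101010000 << 3 = 0b1111101010000000 = 64128

64128


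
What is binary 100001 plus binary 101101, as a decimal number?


100001 + 101101 = 1001110 = 78

78


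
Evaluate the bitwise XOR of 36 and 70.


0b100100 ^ 0b1000110 = 0b1100010 = 98

98


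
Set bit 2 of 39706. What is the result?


39706 | (1 << 2) = 39706 | 4 = 39710

39710


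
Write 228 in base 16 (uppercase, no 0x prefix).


228 = E4 hex

E4


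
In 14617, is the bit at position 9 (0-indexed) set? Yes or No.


0b11100100011001, bit 9 = 0. No

No


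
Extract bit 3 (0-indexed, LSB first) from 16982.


0b100001001010110, position 3 = 0

0


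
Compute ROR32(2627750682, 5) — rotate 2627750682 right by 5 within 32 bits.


Rotate 0b10011100101000000100101100011010 right by 5 (32-bit) = 0b11010100111001010000001001011000 = 3571778136

3571778136


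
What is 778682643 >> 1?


0b101110011010011100000100010011 >> 1 = 0b10111001101001110000010001001 = 389341321

389341321


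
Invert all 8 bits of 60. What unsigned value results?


60 ^ 255 = 195

195


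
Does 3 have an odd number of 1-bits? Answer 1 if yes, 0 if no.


0b11 has 2 ones => parity 0

0


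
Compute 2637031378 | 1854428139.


0b10011101001011011110011111010010 | 0b1101110100010000101001111101011 = 0b11111111101011011111011111111011 = 4289591291

4289591291


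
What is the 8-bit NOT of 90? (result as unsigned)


~0b1011010 = 0b10100101 = 165 (8-bit unsigned)

165


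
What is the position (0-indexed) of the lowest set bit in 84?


0b1010100. Lowest set bit at position 2

2


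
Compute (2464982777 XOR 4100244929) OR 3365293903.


Step 1: 2464982777 ^ 4100244929 = 1720214328
Step 2: 1720214328 | 3365293903 = 4003360639

4003360639


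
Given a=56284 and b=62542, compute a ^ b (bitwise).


56284 ^ 62542 = 12178

12178


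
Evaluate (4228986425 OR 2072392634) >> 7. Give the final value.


Step 1: 4228986425 | 2072392634 = 4288100283
Step 2: 4288100283 >> 7 = 33500783

33500783


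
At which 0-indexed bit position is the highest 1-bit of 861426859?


0b110011010110000101010010101011. Highest set bit at position 29

29


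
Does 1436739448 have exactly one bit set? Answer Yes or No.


0b1010101101000101110011101111000. Multiple bits set => No

No


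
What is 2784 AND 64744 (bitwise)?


0b101011100000 & 0b1111110011101000 = 0b100011100000 = 2272

2272


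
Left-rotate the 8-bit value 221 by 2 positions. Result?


Rotate 0b11011101 left by 2 (8-bit) = 0b1110111 = 119

119


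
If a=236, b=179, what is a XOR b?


236 ^ 179 = 95

95


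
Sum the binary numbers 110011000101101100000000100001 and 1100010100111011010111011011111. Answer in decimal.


110011000101101100000000100001 + 1100010100111011010111011011111 = 10010101101101000110111100000000 = 2511630080

2511630080


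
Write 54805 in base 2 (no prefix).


54805 = 1101011000010101 in binary

1101011000010101


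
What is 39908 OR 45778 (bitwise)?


0b1001101111100100 | 0b1011001011010010 = 0b1011101111110110 = 48118

48118


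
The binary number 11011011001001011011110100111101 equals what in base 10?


11011011001001011011110100111101 in decimal = 3676683581

3676683581


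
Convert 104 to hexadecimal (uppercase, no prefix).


104 = 68 hex

68


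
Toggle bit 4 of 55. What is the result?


55 ^ (1 << 4) = 55 ^ 16 = 39

39


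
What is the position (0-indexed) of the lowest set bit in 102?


0b1100110. Lowest set bit at position 1

1


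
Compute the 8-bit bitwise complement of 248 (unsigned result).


~0b11111000 = 0b111 = 7 (8-bit unsigned)

7


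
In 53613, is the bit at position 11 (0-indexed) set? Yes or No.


0b1101000101101101, bit 11 = 0. No

No


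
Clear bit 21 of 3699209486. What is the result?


3699209486 & ~(1 << 21) = 3697112334

3697112334


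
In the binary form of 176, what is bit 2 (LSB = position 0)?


0b10110000, position 2 = 0

0


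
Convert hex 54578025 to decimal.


54578025 hex = 1415020581 decimal

1415020581


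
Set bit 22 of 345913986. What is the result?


345913986 | (1 << 22) = 345913986 | 4194304 = 350108290

350108290


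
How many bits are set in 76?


0b1001100 has 3 set bits

3


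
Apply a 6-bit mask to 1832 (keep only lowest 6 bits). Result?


1832 & 63 = 40

40


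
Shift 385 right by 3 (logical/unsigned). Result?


0b110000001 >> 3 = 0b110000 = 48

48


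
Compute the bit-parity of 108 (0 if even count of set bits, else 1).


0b1101100 has 4 ones => parity 0

0


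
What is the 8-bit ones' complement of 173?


173 ^ 255 = 82

82


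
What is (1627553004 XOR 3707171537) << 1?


Step 1: 1627553004 ^ 3707171537 = 3186921021
Step 2: 3186921021 << 1 = 6373842042

6373842042


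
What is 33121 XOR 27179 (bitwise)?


0b1000000101100001 ^ 0b110101000101011 = 0b1110101101001010 = 60234

60234


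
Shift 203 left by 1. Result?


0b11001011 << 1 = 0b110010110 = 406

406


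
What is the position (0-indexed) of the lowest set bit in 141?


0b10001101. Lowest set bit at position 0

0


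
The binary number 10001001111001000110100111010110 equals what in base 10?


10001001111001000110100111010110 in decimal = 2313447894

2313447894


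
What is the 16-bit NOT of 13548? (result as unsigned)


~0b11010011101100 = 0b1100101100010011 = 51987 (16-bit unsigned)

51987


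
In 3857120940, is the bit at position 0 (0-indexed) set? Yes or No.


0b11100101111001101111111010101100, bit 0 = 0. No

No


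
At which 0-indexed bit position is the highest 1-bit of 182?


0b10110110. Highest set bit at position 7

7


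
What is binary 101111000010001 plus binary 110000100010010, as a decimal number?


101111000010001 + 110000100010010 = 1011111100100011 = 48931

48931


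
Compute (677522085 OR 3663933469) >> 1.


Step 1: 677522085 | 3663933469 = 4200807101
Step 2: 4200807101 >> 1 = 2100403550

2100403550


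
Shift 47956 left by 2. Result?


0b1011101101010100 << 2 = 0b101110110101010000 = 191824

191824


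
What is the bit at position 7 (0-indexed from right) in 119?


0b1110111, position 7 = 0

0


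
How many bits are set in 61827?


0b1111000110000011 has 8 set bits

8


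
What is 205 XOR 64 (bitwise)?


0b11001101 ^ 0b1000000 = 0b10001101 = 141

141


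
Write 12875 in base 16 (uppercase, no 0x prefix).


12875 = 324B hex

324B


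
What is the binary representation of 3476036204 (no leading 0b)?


3476036204 = 11001111001100000001101001101100 in binary

11001111001100000001101001101100


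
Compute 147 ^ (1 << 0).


147 ^ (1 << 0) = 147 ^ 1 = 146

146


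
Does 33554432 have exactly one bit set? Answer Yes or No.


0b10000000000000000000000000. Only one bit set => Yes

Yes


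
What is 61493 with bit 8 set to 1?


61493 | (1 << 8) = 61493 | 256 = 61749

61749


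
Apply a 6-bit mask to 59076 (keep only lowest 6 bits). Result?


59076 & 63 = 4

4


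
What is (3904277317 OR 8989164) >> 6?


Step 1: 3904277317 | 8989164 = 3904875501
Step 2: 3904875501 >> 6 = 61013679

61013679


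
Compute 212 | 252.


0b11010100 | 0b11111100 = 0b11111100 = 252

252


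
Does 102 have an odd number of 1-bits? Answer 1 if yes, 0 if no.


0b1100110 has 4 ones => parity 0

0


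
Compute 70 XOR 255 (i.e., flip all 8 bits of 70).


70 ^ 255 = 185

185


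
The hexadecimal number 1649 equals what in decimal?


1649 hex = 5705 decimal

5705


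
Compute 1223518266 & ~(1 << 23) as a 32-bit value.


1223518266 & ~(1 << 23) = 1215129658

1215129658


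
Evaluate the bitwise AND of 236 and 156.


0b11101100 & 0b10011100 = 0b10001100 = 140

140


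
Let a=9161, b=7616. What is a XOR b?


9161 ^ 7616 = 15881

15881


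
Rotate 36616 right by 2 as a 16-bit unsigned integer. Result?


Rotate 0b1000111100001000 right by 2 (16-bit) = 0b10001111000010 = 9154

9154


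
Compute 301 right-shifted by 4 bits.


0b100101101 >> 4 = 0b10010 = 18

18


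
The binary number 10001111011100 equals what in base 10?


10001111011100 in decimal = 9180

9180


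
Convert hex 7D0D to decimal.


7D0D hex = 32013 decimal

32013


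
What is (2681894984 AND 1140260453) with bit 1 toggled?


Step 1: 2681894984 & 1140260453 = 64124992
Step 2: 64124992 ^ (1 << 1) = 64124992 ^ 2 = 64124994

64124994


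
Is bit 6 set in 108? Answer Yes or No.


0b1101100, bit 6 = 1. Yes

Yes


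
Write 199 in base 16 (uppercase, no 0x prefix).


199 = C7 hex

C7


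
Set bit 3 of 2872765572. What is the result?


2872765572 | (1 << 3) = 2872765572 | 8 = 2872765580

2872765580


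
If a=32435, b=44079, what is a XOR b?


32435 ^ 44079 = 53916

53916


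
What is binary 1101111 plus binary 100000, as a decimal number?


1101111 + 100000 = 10001111 = 143

143


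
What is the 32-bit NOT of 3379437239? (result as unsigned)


~0b11001001011011100001111010110111 = 0b110110100100011110000101001000 = 915530056 (32-bit unsigned)

915530056


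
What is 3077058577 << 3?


0b10110111011010000011000000010001 << 3 = 0b10110111011010000011000000010001000 = 24616468616

24616468616


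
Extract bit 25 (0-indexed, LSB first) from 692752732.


0b101001010010101001000101011100, position 25 = 0

0


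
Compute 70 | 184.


0b1000110 | 0b10111000 = 0b11111110 = 254

254


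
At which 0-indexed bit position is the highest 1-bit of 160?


0b10100000. Highest set bit at position 7

7


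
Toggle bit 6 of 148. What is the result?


148 ^ (1 << 6) = 148 ^ 64 = 212

212


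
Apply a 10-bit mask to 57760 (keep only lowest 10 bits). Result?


57760 & 1023 = 416

416


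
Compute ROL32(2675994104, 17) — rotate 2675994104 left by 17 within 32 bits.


Rotate 0b10011111100000000110110111111000 left by 17 (32-bit) = 0b11011011111100010011111100000000 = 3690020608

3690020608


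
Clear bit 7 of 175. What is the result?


175 & ~(1 << 7) = 47

47


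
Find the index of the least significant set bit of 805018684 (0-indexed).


0b101111111110111001110000111100. Lowest set bit at position 2

2


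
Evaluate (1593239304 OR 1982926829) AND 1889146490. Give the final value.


Step 1: 1593239304 | 1982926829 = 2130178029
Step 2: 2130178029 & 1889146490 = 1888618088

1888618088


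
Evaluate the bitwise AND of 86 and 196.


0b1010110 & 0b11000100 = 0b1000100 = 68

68


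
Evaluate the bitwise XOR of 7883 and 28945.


0b1111011001011 ^ 0b111000100010001 = 0b110111111011010 = 28634

28634


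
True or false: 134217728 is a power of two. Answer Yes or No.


0b1000000000000000000000000000. Only one bit set => Yes

Yes


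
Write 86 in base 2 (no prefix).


86 = 1010110 in binary

1010110


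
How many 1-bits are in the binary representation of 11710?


0b10110110111110 has 10 set bits

10


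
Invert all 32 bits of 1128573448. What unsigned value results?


1128573448 ^ 4294967295 = 3166393847

3166393847


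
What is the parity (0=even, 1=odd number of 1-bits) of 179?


0b10110011 has 5 ones => parity 1

1


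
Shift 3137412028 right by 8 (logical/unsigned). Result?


0b10111011000000010001101110111100 >> 8 = 0b101110110000000100011011 = 12255515

12255515


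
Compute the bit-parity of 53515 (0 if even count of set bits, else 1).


0b1101000100001011 has 7 ones => parity 1

1


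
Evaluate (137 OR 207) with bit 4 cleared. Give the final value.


Step 1: 137 | 207 = 207
Step 2: 207 & ~(1 << 4) = 207

207


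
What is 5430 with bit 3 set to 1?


5430 | (1 << 3) = 5430 | 8 = 5438

5438


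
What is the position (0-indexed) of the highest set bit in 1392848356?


0b1010011000001010010110111100100. Highest set bit at position 30

30


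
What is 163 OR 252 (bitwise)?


0b10100011 | 0b11111100 = 0b11111111 = 255

255


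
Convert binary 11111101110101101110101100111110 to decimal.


11111101110101101110101100111110 in decimal = 4258720574

4258720574


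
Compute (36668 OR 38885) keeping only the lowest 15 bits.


Step 1: 36668 | 38885 = 40957
Step 2: 40957 & 32767 = 8189

8189


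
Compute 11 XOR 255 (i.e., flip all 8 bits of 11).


11 ^ 255 = 244

244


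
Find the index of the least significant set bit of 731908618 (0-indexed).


0b101011101000000000101000001010. Lowest set bit at position 1

1


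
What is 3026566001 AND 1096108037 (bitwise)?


0b10110100011001011011101101110001 & 0b1000001010101010100100000000101 = 0b10001010000100000000001 = 4524033

4524033


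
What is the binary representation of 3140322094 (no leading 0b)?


3140322094 = 10111011001011011000001100101110 in binary

10111011001011011000001100101110


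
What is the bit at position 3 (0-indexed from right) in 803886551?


0b101111111010100101010111010111, position 3 = 0

0


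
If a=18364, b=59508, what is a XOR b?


18364 ^ 59508 = 45000

45000


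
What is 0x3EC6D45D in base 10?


3EC6D45D hex = 1053217885 decimal

1053217885


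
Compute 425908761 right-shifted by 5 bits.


0b11001011000101101101000011001 >> 5 = 0b110010110001011011010000 = 13309648

13309648


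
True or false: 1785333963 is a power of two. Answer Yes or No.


0b1101010011010100000100011001011. Multiple bits set => No

No


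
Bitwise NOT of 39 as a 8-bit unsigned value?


~0b100111 = 0b11011000 = 216 (8-bit unsigned)

216


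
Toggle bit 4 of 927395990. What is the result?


927395990 ^ (1 << 4) = 927395990 ^ 16 = 927395974

927395974


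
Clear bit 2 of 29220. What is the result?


29220 & ~(1 << 2) = 29216

29216


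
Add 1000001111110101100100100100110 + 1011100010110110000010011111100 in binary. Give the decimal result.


1000001111110101100100100100110 + 1011100010110110000010011111100 = 10011110010101011100111000100010 = 2656423458

2656423458


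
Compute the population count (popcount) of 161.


0b10100001 has 3 set bits

3


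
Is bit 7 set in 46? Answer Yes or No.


0b101110, bit 7 = 0. No

No


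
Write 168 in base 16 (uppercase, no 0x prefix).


168 = A8 hex

A8


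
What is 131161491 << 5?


0b111110100010101110110010011 << 5 = 0b11111010001010111011001001100000 = 4197167712

4197167712


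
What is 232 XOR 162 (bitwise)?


0b11101000 ^ 0b10100010 = 0b1001010 = 74

74


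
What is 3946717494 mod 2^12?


3946717494 & 4095 = 310

310


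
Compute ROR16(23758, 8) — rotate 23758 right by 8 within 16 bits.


Rotate 0b101110011001110 right by 8 (16-bit) = 0b1100111001011100 = 52828

52828


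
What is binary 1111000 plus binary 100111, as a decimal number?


1111000 + 100111 = 10011111 = 159

159


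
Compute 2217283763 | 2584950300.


0b10000100001010010001000010110011 | 0b10011010000100110011011000011100 = 0b10011110001110110011011010111111 = 2654680767

2654680767


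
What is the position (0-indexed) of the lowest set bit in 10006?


0b10011100010110. Lowest set bit at position 1

1


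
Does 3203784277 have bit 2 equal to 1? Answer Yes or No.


0b10111110111101011101111001010101, bit 2 = 1. Yes

Yes


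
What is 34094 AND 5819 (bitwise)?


0b1000010100101110 & 0b1011010111011 = 0b10000101010 = 1066

1066


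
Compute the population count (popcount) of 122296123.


0b111010010100001011100111011 has 15 set bits

15
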